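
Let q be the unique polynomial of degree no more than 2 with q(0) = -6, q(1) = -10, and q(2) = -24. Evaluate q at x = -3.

-54

Write q(x) = ax^2 + bx + c. Substituting each data point gives a linear system:
  c = -6
  a + b + c = -10
  4a + 2b + c = -24
Solving the system yields a = -5, b = 1, c = -6.
So q(x) = -5x^2 + x - 6.
Then q(-3) = -54.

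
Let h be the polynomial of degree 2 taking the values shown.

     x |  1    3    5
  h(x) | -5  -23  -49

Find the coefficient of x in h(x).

-5

Write h(x) = ax^2 + bx + c. Substituting each data point gives a linear system:
  a + b + c = -5
  9a + 3b + c = -23
  25a + 5b + c = -49
Solving the system yields a = -1, b = -5, c = 1.
So h(x) = -x² - 5x + 1.
The coefficient of x is -5.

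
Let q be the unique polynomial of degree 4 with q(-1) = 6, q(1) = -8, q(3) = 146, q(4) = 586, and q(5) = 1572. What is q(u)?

q(u) = 3u^4 - u^3 - 6u^2 - 6u + 2

Write q(u) = au^4 + bu^3 + cu^2 + du + e. Substituting each data point gives a linear system:
  a - b + c - d + e = 6
  a + b + c + d + e = -8
  81a + 27b + 9c + 3d + e = 146
  256a + 64b + 16c + 4d + e = 586
  625a + 125b + 25c + 5d + e = 1572
Solving the system yields a = 3, b = -1, c = -6, d = -6, e = 2.
So q(u) = 3u^4 - u^3 - 6u^2 - 6u + 2.
Check: q(5) = 1572. ✓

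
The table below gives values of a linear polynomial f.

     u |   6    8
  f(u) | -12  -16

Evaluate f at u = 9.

-18

Write f(u) = au + b. Substituting each data point gives a linear system:
  6a + b = -12
  8a + b = -16
Solving the system yields a = -2, b = 0.
So f(u) = -2u.
Then f(9) = -18.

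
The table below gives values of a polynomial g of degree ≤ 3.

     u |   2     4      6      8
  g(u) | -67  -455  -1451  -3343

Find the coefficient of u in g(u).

Write g(u) = au^3 + bu^2 + cu + d. Substituting each data point gives a linear system:
  8a + 4b + 2c + d = -67
  64a + 16b + 4c + d = -455
  216a + 36b + 6c + d = -1451
  512a + 64b + 8c + d = -3343
Solving the system yields a = -6, b = -4, c = -2, d = 1.
So g(u) = -6u³ - 4u² - 2u + 1.
The coefficient of u is -2.

-2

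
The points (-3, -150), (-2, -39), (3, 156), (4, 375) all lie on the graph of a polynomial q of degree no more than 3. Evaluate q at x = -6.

Using the Lagrange interpolation formula with nodes -3, -2, 3, 4:
  L_0(x) = (x + 2)(x - 3)(x - 4) / -42
  L_1(x) = (x + 3)(x - 3)(x - 4) / 30
  L_2(x) = (x + 3)(x + 2)(x - 4) / -30
  L_3(x) = (x + 3)(x + 2)(x - 3) / 42
Then q(x) = -150·L_0(x) - 39·L_1(x) + 156·L_2(x) + 375·L_3(x).
Expanding and collecting terms gives q(x) = 6x³ - 3x + 3.
Evaluating at x = -6: q(-6) = -1275.

-1275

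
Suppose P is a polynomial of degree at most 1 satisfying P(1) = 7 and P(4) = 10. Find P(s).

Write P(s) = as + b. Substituting each data point gives a linear system:
  a + b = 7
  4a + b = 10
Solving the system yields a = 1, b = 6.
So P(s) = s + 6.
Check: P(4) = 10. ✓

P(s) = s + 6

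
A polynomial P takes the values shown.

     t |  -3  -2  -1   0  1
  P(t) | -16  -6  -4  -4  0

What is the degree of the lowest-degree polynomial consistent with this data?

3

Forward differences of the values at t = -3, -2, -1, 0, 1:
  P  : -16  -6  -4  -4  0
  Δ  : 10  2  0  4
  Δ^2: -8  -2  4
  Δ^3: 6  6
  Δ^4: 0
The third differences are constant (6) and nonzero, while all higher differences vanish, so the minimal degree is 3.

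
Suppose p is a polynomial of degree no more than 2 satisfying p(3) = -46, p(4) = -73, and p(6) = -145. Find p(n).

Using the Lagrange interpolation formula with nodes 3, 4, 6:
  L_0(n) = (n - 4)(n - 6) / 3
  L_1(n) = (n - 3)(n - 6) / -2
  L_2(n) = (n - 3)(n - 4) / 6
Then p(n) = -46·L_0(n) - 73·L_1(n) - 145·L_2(n).
Expanding and collecting terms gives p(n) = -3n^2 - 6n - 1.
Check: p(3) = -46. ✓

p(n) = -3n^2 - 6n - 1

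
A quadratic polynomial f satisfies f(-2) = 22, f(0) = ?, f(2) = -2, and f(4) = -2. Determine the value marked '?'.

On equispaced nodes a degree-2 polynomial has vanishing third forward difference, so
  - f(-2) + 3·f(0) - 3·f(2) + f(4) = 0.
Substituting the known values and solving for f(0):
  3·f(0) = 18
  f(0) = 6.

6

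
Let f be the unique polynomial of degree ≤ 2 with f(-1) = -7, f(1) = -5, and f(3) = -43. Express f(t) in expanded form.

Using the Lagrange interpolation formula with nodes -1, 1, 3:
  L_0(t) = (t - 1)(t - 3) / 8
  L_1(t) = (t + 1)(t - 3) / -4
  L_2(t) = (t + 1)(t - 1) / 8
Then f(t) = -7·L_0(t) - 5·L_1(t) - 43·L_2(t).
Expanding and collecting terms gives f(t) = -5t^2 + t - 1.
Check: f(-1) = -7. ✓

f(t) = -5t^2 + t - 1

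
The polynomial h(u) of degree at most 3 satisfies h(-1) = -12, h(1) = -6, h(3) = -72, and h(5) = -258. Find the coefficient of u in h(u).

Write h(u) = au^3 + bu^2 + cu + d. Substituting each data point gives a linear system:
  -a + b - c + d = -12
  a + b + c + d = -6
  27a + 9b + 3c + d = -72
  125a + 25b + 5c + d = -258
Solving the system yields a = -1, b = -6, c = 4, d = -3.
So h(u) = -u^3 - 6u^2 + 4u - 3.
The coefficient of u is 4.

4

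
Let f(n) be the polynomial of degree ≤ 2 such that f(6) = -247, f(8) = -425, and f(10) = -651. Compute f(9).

-532

Using the Lagrange interpolation formula with nodes 6, 8, 10:
  L_0(n) = (n - 8)(n - 10) / 8
  L_1(n) = (n - 6)(n - 10) / -4
  L_2(n) = (n - 6)(n - 8) / 8
Then f(n) = -247·L_0(n) - 425·L_1(n) - 651·L_2(n).
Expanding and collecting terms gives f(n) = -6n² - 5n - 1.
Evaluating at n = 9: f(9) = -532.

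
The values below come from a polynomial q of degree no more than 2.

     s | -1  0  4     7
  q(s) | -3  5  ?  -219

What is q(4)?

The 3 known points determine the degree-2 polynomial uniquely.
Write q(s) = as^2 + bs + c. Substituting each data point gives a linear system:
  a - b + c = -3
  c = 5
  49a + 7b + c = -219
Solving the system yields a = -5, b = 3, c = 5.
So q(s) = -5s^2 + 3s + 5.
Then q(4) = -63.

-63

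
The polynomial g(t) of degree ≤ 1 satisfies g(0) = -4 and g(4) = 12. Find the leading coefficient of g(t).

Write g(t) = at + b. Substituting each data point gives a linear system:
  b = -4
  4a + b = 12
Solving the system yields a = 4, b = -4.
So g(t) = 4t - 4.
The leading coefficient is 4.

4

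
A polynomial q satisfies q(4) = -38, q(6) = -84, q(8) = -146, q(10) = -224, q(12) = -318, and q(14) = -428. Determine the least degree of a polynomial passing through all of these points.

Forward differences of the values at t = 4, 6, 8, 10, 12, 14:
  q  : -38  -84  -146  -224  -318  -428
  Δ  : -46  -62  -78  -94  -110
  Δ^2: -16  -16  -16  -16
  Δ^3: 0  0  0
  Δ^4: 0  0
  Δ^5: 0
The second differences are constant (-16) and nonzero, while all higher differences vanish, so the minimal degree is 2.

2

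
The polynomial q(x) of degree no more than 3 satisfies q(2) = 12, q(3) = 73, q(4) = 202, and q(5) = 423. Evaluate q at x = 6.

760

Forward differences of the values at x = 2, 3, 4, 5:
  q  : 12  73  202  423
  Δ  : 61  129  221
  Δ^2: 68  92
  Δ^3: 24
The third differences are constant, confirming degree 3.
Interpolating (Newton forward form) and evaluating at x = 6 gives q(6) = 760.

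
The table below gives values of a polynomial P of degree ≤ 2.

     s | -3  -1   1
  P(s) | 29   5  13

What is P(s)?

P(s) = 4s^2 + 4s + 5

Using the Lagrange interpolation formula with nodes -3, -1, 1:
  L_0(s) = (s + 1)(s - 1) / 8
  L_1(s) = (s + 3)(s - 1) / -4
  L_2(s) = (s + 3)(s + 1) / 8
Then P(s) = 29·L_0(s) + 5·L_1(s) + 13·L_2(s).
Expanding and collecting terms gives P(s) = 4s^2 + 4s + 5.
Check: P(1) = 13. ✓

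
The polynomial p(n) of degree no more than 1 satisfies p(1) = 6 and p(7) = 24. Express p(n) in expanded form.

Write p(n) = an + b. Substituting each data point gives a linear system:
  a + b = 6
  7a + b = 24
Solving the system yields a = 3, b = 3.
So p(n) = 3n + 3.
Check: p(7) = 24. ✓

p(n) = 3n + 3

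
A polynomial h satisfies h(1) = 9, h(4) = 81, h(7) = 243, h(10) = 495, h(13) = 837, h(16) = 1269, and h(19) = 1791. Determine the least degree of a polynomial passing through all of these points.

2

Forward differences of the values at t = 1, 4, 7, 10, 13, 16, 19:
  h  : 9  81  243  495  837  1269  1791
  Δ  : 72  162  252  342  432  522
  Δ^2: 90  90  90  90  90
  Δ^3: 0  0  0  0
  Δ^4: 0  0  0
  Δ^5: 0  0
  Δ^6: 0
The second differences are constant (90) and nonzero, while all higher differences vanish, so the minimal degree is 2.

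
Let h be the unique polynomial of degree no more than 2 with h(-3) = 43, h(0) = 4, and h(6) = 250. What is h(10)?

Using the Lagrange interpolation formula with nodes -3, 0, 6:
  L_0(n) = n(n - 6) / 27
  L_1(n) = (n + 3)(n - 6) / -18
  L_2(n) = (n + 3)n / 54
Then h(n) = 43·L_0(n) + 4·L_1(n) + 250·L_2(n).
Expanding and collecting terms gives h(n) = 6n^2 + 5n + 4.
Evaluating at n = 10: h(10) = 654.

654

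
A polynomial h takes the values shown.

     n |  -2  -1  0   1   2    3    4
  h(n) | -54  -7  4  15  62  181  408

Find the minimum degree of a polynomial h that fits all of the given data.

Forward differences of the values at n = -2, -1, 0, 1, 2, 3, 4:
  h  : -54  -7  4  15  62  181  408
  Δ  : 47  11  11  47  119  227
  Δ^2: -36  0  36  72  108
  Δ^3: 36  36  36  36
  Δ^4: 0  0  0
  Δ^5: 0  0
  Δ^6: 0
The third differences are constant (36) and nonzero, while all higher differences vanish, so the minimal degree is 3.

3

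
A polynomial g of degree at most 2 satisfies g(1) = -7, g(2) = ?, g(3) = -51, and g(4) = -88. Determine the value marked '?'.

On equispaced nodes a degree-2 polynomial has vanishing third forward difference, so
  - g(1) + 3·g(2) - 3·g(3) + g(4) = 0.
Substituting the known values and solving for g(2):
  3·g(2) = -72
  g(2) = -24.

-24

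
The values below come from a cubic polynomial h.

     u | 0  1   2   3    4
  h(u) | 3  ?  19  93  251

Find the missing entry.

The 4 known points determine the degree-3 polynomial uniquely.
Write h(u) = au^3 + bu^2 + cu + d. Substituting each data point gives a linear system:
  d = 3
  8a + 4b + 2c + d = 19
  27a + 9b + 3c + d = 93
  64a + 16b + 4c + d = 251
Solving the system yields a = 5, b = -3, c = -6, d = 3.
So h(u) = 5u^3 - 3u^2 - 6u + 3.
Then h(1) = -1.

-1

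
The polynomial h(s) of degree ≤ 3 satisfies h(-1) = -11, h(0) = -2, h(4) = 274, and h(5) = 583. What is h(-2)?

Write h(s) = as^3 + bs^2 + cs + d. Substituting each data point gives a linear system:
  -a + b - c + d = -11
  d = -2
  64a + 16b + 4c + d = 274
  125a + 25b + 5c + d = 583
Solving the system yields a = 6, b = -6, c = -3, d = -2.
So h(s) = 6s³ - 6s² - 3s - 2.
Then h(-2) = -68.

-68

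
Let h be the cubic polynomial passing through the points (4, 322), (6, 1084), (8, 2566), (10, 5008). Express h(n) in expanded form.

Write h(n) = an^3 + bn^2 + cn + d. Substituting each data point gives a linear system:
  64a + 16b + 4c + d = 322
  216a + 36b + 6c + d = 1084
  512a + 64b + 8c + d = 2566
  1000a + 100b + 10c + d = 5008
Solving the system yields a = 5, b = 0, c = 1, d = -2.
So h(n) = 5n^3 + n - 2.
Check: h(6) = 1084. ✓

h(n) = 5n^3 + n - 2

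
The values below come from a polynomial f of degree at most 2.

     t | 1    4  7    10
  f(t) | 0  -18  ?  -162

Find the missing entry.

-72

The 3 known points determine the degree-2 polynomial uniquely.
Write f(t) = at^2 + bt + c. Substituting each data point gives a linear system:
  a + b + c = 0
  16a + 4b + c = -18
  100a + 10b + c = -162
Solving the system yields a = -2, b = 4, c = -2.
So f(t) = -2t^2 + 4t - 2.
Then f(7) = -72.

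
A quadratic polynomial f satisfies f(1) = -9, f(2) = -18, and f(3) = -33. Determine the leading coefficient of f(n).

Write f(n) = an^2 + bn + c. Substituting each data point gives a linear system:
  a + b + c = -9
  4a + 2b + c = -18
  9a + 3b + c = -33
Solving the system yields a = -3, b = 0, c = -6.
So f(n) = -3n^2 - 6.
The leading coefficient is -3.

-3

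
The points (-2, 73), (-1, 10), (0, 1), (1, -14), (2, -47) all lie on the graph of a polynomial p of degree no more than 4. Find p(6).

Forward differences of the values at x = -2, -1, 0, 1, 2:
  p  : 73  10  1  -14  -47
  Δ  : -63  -9  -15  -33
  Δ^2: 54  -6  -18
  Δ^3: -60  -12
  Δ^4: 48
The fourth differences are constant, confirming degree 4.
Interpolating (Newton forward form) and evaluating at x = 6 gives p(6) = 1081.

1081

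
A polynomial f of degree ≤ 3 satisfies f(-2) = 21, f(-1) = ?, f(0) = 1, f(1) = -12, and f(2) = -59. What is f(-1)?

4

The 4 known points determine the degree-3 polynomial uniquely.
Write f(u) = au^3 + bu^2 + cu + d. Substituting each data point gives a linear system:
  -8a + 4b - 2c + d = 21
  d = 1
  a + b + c + d = -12
  8a + 4b + 2c + d = -59
Solving the system yields a = -4, b = -5, c = -4, d = 1.
So f(u) = -4u³ - 5u² - 4u + 1.
Then f(-1) = 4.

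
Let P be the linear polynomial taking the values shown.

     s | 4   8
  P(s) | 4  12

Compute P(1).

Using the Lagrange interpolation formula with nodes 4, 8:
  L_0(s) = (s - 8) / -4
  L_1(s) = (s - 4) / 4
Then P(s) = 4·L_0(s) + 12·L_1(s).
Expanding and collecting terms gives P(s) = 2s - 4.
Evaluating at s = 1: P(1) = -2.

-2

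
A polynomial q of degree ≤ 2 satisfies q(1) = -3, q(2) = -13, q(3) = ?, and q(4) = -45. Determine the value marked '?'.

On equispaced nodes a degree-2 polynomial has vanishing third forward difference, so
  - q(1) + 3·q(2) - 3·q(3) + q(4) = 0.
Substituting the known values and solving for q(3):
  -3·q(3) = 81
  q(3) = -27.

-27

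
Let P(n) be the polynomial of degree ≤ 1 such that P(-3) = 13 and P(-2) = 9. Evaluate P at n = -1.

5

Write P(n) = an + b. Substituting each data point gives a linear system:
  -3a + b = 13
  -2a + b = 9
Solving the system yields a = -4, b = 1.
So P(n) = -4n + 1.
Then P(-1) = 5.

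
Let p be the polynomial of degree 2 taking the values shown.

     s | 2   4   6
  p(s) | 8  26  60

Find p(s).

p(s) = 2s^2 - 3s + 6

Using the Lagrange interpolation formula with nodes 2, 4, 6:
  L_0(s) = (s - 4)(s - 6) / 8
  L_1(s) = (s - 2)(s - 6) / -4
  L_2(s) = (s - 2)(s - 4) / 8
Then p(s) = 8·L_0(s) + 26·L_1(s) + 60·L_2(s).
Expanding and collecting terms gives p(s) = 2s^2 - 3s + 6.
Check: p(4) = 26. ✓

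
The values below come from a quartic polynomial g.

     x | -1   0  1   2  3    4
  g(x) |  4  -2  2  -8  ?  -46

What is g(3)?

On equispaced nodes a degree-4 polynomial has vanishing fifth forward difference, so
  - g(-1) + 5·g(0) - 10·g(1) + 10·g(2) - 5·g(3) + g(4) = 0.
Substituting the known values and solving for g(3):
  -5·g(3) = 160
  g(3) = -32.

-32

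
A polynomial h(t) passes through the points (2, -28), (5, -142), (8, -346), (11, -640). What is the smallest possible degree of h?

2

Forward differences of the values at t = 2, 5, 8, 11:
  h  : -28  -142  -346  -640
  Δ  : -114  -204  -294
  Δ^2: -90  -90
  Δ^3: 0
The second differences are constant (-90) and nonzero, while all higher differences vanish, so the minimal degree is 2.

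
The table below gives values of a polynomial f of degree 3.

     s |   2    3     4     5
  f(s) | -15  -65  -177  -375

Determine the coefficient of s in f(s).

1

Write f(s) = as^3 + bs^2 + cs + d. Substituting each data point gives a linear system:
  8a + 4b + 2c + d = -15
  27a + 9b + 3c + d = -65
  64a + 16b + 4c + d = -177
  125a + 25b + 5c + d = -375
Solving the system yields a = -4, b = 5, c = 1, d = -5.
So f(s) = -4s^3 + 5s^2 + s - 5.
The coefficient of s is 1.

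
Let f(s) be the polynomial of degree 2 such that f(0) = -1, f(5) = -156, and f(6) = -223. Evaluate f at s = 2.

-27

Write f(s) = as^2 + bs + c. Substituting each data point gives a linear system:
  c = -1
  25a + 5b + c = -156
  36a + 6b + c = -223
Solving the system yields a = -6, b = -1, c = -1.
So f(s) = -6s^2 - s - 1.
Then f(2) = -27.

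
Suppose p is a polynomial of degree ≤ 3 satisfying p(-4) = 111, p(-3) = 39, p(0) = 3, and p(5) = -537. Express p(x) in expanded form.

Write p(x) = ax^3 + bx^2 + cx + d. Substituting each data point gives a linear system:
  -64a + 16b - 4c + d = 111
  -27a + 9b - 3c + d = 39
  d = 3
  125a + 25b + 5c + d = -537
Solving the system yields a = -3, b = -6, c = -3, d = 3.
So p(x) = -3x^3 - 6x^2 - 3x + 3.
Check: p(0) = 3. ✓

p(x) = -3x^3 - 6x^2 - 3x + 3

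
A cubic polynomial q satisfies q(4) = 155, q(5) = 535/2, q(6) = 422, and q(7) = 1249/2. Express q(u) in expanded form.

Using the Lagrange interpolation formula with nodes 4, 5, 6, 7:
  L_0(u) = (u - 5)(u - 6)(u - 7) / -6
  L_1(u) = (u - 4)(u - 6)(u - 7) / 2
  L_2(u) = (u - 4)(u - 5)(u - 7) / -2
  L_3(u) = (u - 4)(u - 5)(u - 6) / 6
Then q(u) = 155·L_0(u) + 535/2·L_1(u) + 422·L_2(u) + 1249/2·L_3(u).
Expanding and collecting terms gives q(u) = u³ + 6u² - (5/2)u + 5.
Check: q(6) = 422. ✓

q(u) = u^3 + 6u^2 - (5/2)u + 5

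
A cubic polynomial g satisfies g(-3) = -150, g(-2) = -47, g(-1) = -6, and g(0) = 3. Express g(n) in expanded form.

g(n) = 5n^3 - n^2 + 3n + 3

Write g(n) = an^3 + bn^2 + cn + d. Substituting each data point gives a linear system:
  -27a + 9b - 3c + d = -150
  -8a + 4b - 2c + d = -47
  -a + b - c + d = -6
  d = 3
Solving the system yields a = 5, b = -1, c = 3, d = 3.
So g(n) = 5n^3 - n^2 + 3n + 3.
Check: g(-3) = -150. ✓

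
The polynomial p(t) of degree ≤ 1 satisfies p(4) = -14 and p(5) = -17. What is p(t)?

p(t) = -3t - 2

Using the Lagrange interpolation formula with nodes 4, 5:
  L_0(t) = (t - 5) / -1
  L_1(t) = (t - 4) / 1
Then p(t) = -14·L_0(t) - 17·L_1(t).
Expanding and collecting terms gives p(t) = -3t - 2.
Check: p(5) = -17. ✓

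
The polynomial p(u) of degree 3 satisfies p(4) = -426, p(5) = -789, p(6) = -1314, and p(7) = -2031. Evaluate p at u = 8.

Write p(u) = au^3 + bu^2 + cu + d. Substituting each data point gives a linear system:
  64a + 16b + 4c + d = -426
  125a + 25b + 5c + d = -789
  216a + 36b + 6c + d = -1314
  343a + 49b + 7c + d = -2031
Solving the system yields a = -5, b = -6, c = -4, d = 6.
So p(u) = -5u³ - 6u² - 4u + 6.
Then p(8) = -2970.

-2970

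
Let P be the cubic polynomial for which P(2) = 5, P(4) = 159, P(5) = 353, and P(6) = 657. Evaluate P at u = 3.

Using the Lagrange interpolation formula with nodes 2, 4, 5, 6:
  L_0(u) = (u - 4)(u - 5)(u - 6) / -24
  L_1(u) = (u - 2)(u - 5)(u - 6) / 4
  L_2(u) = (u - 2)(u - 4)(u - 6) / -3
  L_3(u) = (u - 2)(u - 4)(u - 5) / 8
Then P(u) = 5·L_0(u) + 159·L_1(u) + 353·L_2(u) + 657·L_3(u).
Expanding and collecting terms gives P(u) = 4u³ - 5u² - 5u + 3.
Evaluating at u = 3: P(3) = 51.

51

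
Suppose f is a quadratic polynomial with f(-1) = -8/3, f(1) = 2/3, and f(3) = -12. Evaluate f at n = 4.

Using the Lagrange interpolation formula with nodes -1, 1, 3:
  L_0(n) = (n - 1)(n - 3) / 8
  L_1(n) = (n + 1)(n - 3) / -4
  L_2(n) = (n + 1)(n - 1) / 8
Then f(n) = -8/3·L_0(n) + 2/3·L_1(n) - 12·L_2(n).
Expanding and collecting terms gives f(n) = -2n^2 + (5/3)n + 1.
Evaluating at n = 4: f(4) = -73/3.

-73/3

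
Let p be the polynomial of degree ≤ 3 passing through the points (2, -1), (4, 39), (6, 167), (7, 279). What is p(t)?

p(t) = t^3 - t^2 - 2t - 1

Write p(t) = at^3 + bt^2 + ct + d. Substituting each data point gives a linear system:
  8a + 4b + 2c + d = -1
  64a + 16b + 4c + d = 39
  216a + 36b + 6c + d = 167
  343a + 49b + 7c + d = 279
Solving the system yields a = 1, b = -1, c = -2, d = -1.
So p(t) = t³ - t² - 2t - 1.
Check: p(6) = 167. ✓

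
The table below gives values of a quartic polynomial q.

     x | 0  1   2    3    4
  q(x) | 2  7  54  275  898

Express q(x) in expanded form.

Using the Lagrange interpolation formula with nodes 0, 1, 2, 3, 4:
  L_0(x) = (x - 1)(x - 2)(x - 3)(x - 4) / 24
  L_1(x) = x(x - 2)(x - 3)(x - 4) / -6
  L_2(x) = x(x - 1)(x - 3)(x - 4) / 4
  L_3(x) = x(x - 1)(x - 2)(x - 4) / -6
  L_4(x) = x(x - 1)(x - 2)(x - 3) / 24
Then q(x) = 2·L_0(x) + 7·L_1(x) + 54·L_2(x) + 275·L_3(x) + 898·L_4(x).
Expanding and collecting terms gives q(x) = 4x^4 - 2x^3 - x^2 + 4x + 2.
Check: q(4) = 898. ✓

q(x) = 4x^4 - 2x^3 - x^2 + 4x + 2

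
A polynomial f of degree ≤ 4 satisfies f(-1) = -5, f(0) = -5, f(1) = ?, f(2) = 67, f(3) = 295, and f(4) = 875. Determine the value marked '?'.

5

On equispaced nodes a degree-4 polynomial has vanishing fifth forward difference, so
  - f(-1) + 5·f(0) - 10·f(1) + 10·f(2) - 5·f(3) + f(4) = 0.
Substituting the known values and solving for f(1):
  -10·f(1) = -50
  f(1) = 5.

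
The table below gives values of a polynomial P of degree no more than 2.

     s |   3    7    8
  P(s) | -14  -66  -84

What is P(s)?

P(s) = -s^2 - 3s + 4

Write P(s) = as^2 + bs + c. Substituting each data point gives a linear system:
  9a + 3b + c = -14
  49a + 7b + c = -66
  64a + 8b + c = -84
Solving the system yields a = -1, b = -3, c = 4.
So P(s) = -s^2 - 3s + 4.
Check: P(8) = -84. ✓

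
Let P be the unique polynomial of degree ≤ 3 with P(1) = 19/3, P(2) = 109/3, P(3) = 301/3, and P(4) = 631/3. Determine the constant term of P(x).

-5/3

Write P(x) = ax^3 + bx^2 + cx + d. Substituting each data point gives a linear system:
  a + b + c + d = 19/3
  8a + 4b + 2c + d = 109/3
  27a + 9b + 3c + d = 301/3
  64a + 16b + 4c + d = 631/3
Solving the system yields a = 2, b = 5, c = 1, d = -5/3.
So P(x) = 2x^3 + 5x^2 + x - 5/3.
The constant term is -5/3.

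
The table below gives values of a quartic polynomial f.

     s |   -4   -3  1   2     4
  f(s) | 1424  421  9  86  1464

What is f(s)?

Write f(s) = as^4 + bs^3 + cs^2 + ds + e. Substituting each data point gives a linear system:
  256a - 64b + 16c - 4d + e = 1424
  81a - 27b + 9c - 3d + e = 421
  a + b + c + d + e = 9
  16a + 8b + 4c + 2d + e = 86
  256a + 64b + 16c + 4d + e = 1464
Solving the system yields a = 6, b = 0, c = -6, d = 5, e = 4.
So f(s) = 6s^4 - 6s^2 + 5s + 4.
Check: f(-4) = 1424. ✓

f(s) = 6s^4 - 6s^2 + 5s + 4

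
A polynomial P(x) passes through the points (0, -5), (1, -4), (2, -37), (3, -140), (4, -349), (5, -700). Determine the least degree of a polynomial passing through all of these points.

3

Forward differences of the values at x = 0, 1, 2, 3, 4, 5:
  P  : -5  -4  -37  -140  -349  -700
  Δ  : 1  -33  -103  -209  -351
  Δ^2: -34  -70  -106  -142
  Δ^3: -36  -36  -36
  Δ^4: 0  0
  Δ^5: 0
The third differences are constant (-36) and nonzero, while all higher differences vanish, so the minimal degree is 3.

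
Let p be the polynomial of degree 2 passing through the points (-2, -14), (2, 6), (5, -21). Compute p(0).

4

Write p(t) = at^2 + bt + c. Substituting each data point gives a linear system:
  4a - 2b + c = -14
  4a + 2b + c = 6
  25a + 5b + c = -21
Solving the system yields a = -2, b = 5, c = 4.
So p(t) = -2t² + 5t + 4.
Then p(0) = 4.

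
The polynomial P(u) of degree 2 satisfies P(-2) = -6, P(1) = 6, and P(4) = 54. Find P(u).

Using the Lagrange interpolation formula with nodes -2, 1, 4:
  L_0(u) = (u - 1)(u - 4) / 18
  L_1(u) = (u + 2)(u - 4) / -9
  L_2(u) = (u + 2)(u - 1) / 18
Then P(u) = -6·L_0(u) + 6·L_1(u) + 54·L_2(u).
Expanding and collecting terms gives P(u) = 2u^2 + 6u - 2.
Check: P(4) = 54. ✓

P(u) = 2u^2 + 6u - 2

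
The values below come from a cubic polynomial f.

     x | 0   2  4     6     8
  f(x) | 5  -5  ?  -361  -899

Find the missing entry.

-95

On equispaced nodes a degree-3 polynomial has vanishing fourth forward difference, so
  f(0) - 4·f(2) + 6·f(4) - 4·f(6) + f(8) = 0.
Substituting the known values and solving for f(4):
  6·f(4) = -570
  f(4) = -95.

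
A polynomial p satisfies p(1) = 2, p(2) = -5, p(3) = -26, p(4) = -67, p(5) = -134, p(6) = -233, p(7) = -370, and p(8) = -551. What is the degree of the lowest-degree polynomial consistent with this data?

Forward differences of the values at u = 1, 2, 3, 4, 5, 6, 7, 8:
  p  : 2  -5  -26  -67  -134  -233  -370  -551
  Δ  : -7  -21  -41  -67  -99  -137  -181
  Δ^2: -14  -20  -26  -32  -38  -44
  Δ^3: -6  -6  -6  -6  -6
  Δ^4: 0  0  0  0
  Δ^5: 0  0  0
  Δ^6: 0  0
  Δ^7: 0
The third differences are constant (-6) and nonzero, while all higher differences vanish, so the minimal degree is 3.

3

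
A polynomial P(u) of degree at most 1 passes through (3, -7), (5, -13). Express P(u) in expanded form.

P(u) = -3u + 2

Write P(u) = au + b. Substituting each data point gives a linear system:
  3a + b = -7
  5a + b = -13
Solving the system yields a = -3, b = 2.
So P(u) = -3u + 2.
Check: P(5) = -13. ✓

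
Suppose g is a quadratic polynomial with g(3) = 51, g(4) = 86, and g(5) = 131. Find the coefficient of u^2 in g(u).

5

Write g(u) = au^2 + bu + c. Substituting each data point gives a linear system:
  9a + 3b + c = 51
  16a + 4b + c = 86
  25a + 5b + c = 131
Solving the system yields a = 5, b = 0, c = 6.
So g(u) = 5u² + 6.
The leading coefficient is 5.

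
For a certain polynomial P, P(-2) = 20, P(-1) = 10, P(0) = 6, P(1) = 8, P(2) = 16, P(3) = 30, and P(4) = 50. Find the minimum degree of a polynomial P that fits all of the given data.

2

Forward differences of the values at n = -2, -1, 0, 1, 2, 3, 4:
  P  : 20  10  6  8  16  30  50
  Δ  : -10  -4  2  8  14  20
  Δ^2: 6  6  6  6  6
  Δ^3: 0  0  0  0
  Δ^4: 0  0  0
  Δ^5: 0  0
  Δ^6: 0
The second differences are constant (6) and nonzero, while all higher differences vanish, so the minimal degree is 2.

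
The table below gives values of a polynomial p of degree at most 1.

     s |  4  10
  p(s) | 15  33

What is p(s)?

Using the Lagrange interpolation formula with nodes 4, 10:
  L_0(s) = (s - 10) / -6
  L_1(s) = (s - 4) / 6
Then p(s) = 15·L_0(s) + 33·L_1(s).
Expanding and collecting terms gives p(s) = 3s + 3.
Check: p(4) = 15. ✓

p(s) = 3s + 3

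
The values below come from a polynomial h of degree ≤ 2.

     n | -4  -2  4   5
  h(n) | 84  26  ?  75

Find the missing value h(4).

The 3 known points determine the degree-2 polynomial uniquely.
Write h(n) = an^2 + bn + c. Substituting each data point gives a linear system:
  16a - 4b + c = 84
  4a - 2b + c = 26
  25a + 5b + c = 75
Solving the system yields a = 4, b = -5, c = 0.
So h(n) = 4n^2 - 5n.
Then h(4) = 44.

44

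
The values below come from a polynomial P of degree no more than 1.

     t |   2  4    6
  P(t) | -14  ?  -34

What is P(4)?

The 2 known points determine the degree-1 polynomial uniquely.
Write P(t) = at + b. Substituting each data point gives a linear system:
  2a + b = -14
  6a + b = -34
Solving the system yields a = -5, b = -4.
So P(t) = -5t - 4.
Then P(4) = -24.

-24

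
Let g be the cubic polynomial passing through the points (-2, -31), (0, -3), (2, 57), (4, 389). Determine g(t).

Write g(t) = at^3 + bt^2 + ct + d. Substituting each data point gives a linear system:
  -8a + 4b - 2c + d = -31
  d = -3
  8a + 4b + 2c + d = 57
  64a + 16b + 4c + d = 389
Solving the system yields a = 5, b = 4, c = 2, d = -3.
So g(t) = 5t³ + 4t² + 2t - 3.
Check: g(0) = -3. ✓

g(t) = 5t^3 + 4t^2 + 2t - 3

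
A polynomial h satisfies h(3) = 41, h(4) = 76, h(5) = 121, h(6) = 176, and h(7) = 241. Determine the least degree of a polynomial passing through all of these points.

2

Forward differences of the values at u = 3, 4, 5, 6, 7:
  h  : 41  76  121  176  241
  Δ  : 35  45  55  65
  Δ^2: 10  10  10
  Δ^3: 0  0
  Δ^4: 0
The second differences are constant (10) and nonzero, while all higher differences vanish, so the minimal degree is 2.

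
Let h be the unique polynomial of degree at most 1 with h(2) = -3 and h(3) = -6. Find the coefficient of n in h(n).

-3

Write h(n) = an + b. Substituting each data point gives a linear system:
  2a + b = -3
  3a + b = -6
Solving the system yields a = -3, b = 3.
So h(n) = -3n + 3.
The leading coefficient is -3.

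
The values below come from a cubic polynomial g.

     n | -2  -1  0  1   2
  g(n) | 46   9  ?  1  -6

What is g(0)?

0

The 4 known points determine the degree-3 polynomial uniquely.
Write g(n) = an^3 + bn^2 + cn + d. Substituting each data point gives a linear system:
  -8a + 4b - 2c + d = 46
  -a + b - c + d = 9
  a + b + c + d = 1
  8a + 4b + 2c + d = -6
Solving the system yields a = -3, b = 5, c = -1, d = 0.
So g(n) = -3n^3 + 5n^2 - n.
Then g(0) = 0.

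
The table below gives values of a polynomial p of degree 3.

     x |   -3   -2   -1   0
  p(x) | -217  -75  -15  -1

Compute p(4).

Using the Lagrange interpolation formula with nodes -3, -2, -1, 0:
  L_0(x) = (x + 2)(x + 1)x / -6
  L_1(x) = (x + 3)(x + 1)x / 2
  L_2(x) = (x + 3)(x + 2)x / -2
  L_3(x) = (x + 3)(x + 2)(x + 1) / 6
Then p(x) = -217·L_0(x) - 75·L_1(x) - 15·L_2(x) - 1·L_3(x).
Expanding and collecting terms gives p(x) = 6x^3 - 5x^2 + 3x - 1.
Evaluating at x = 4: p(4) = 315.

315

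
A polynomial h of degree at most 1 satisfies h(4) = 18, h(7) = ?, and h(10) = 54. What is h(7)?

36

On equispaced nodes a degree-1 polynomial has vanishing second forward difference, so
  h(4) - 2·h(7) + h(10) = 0.
Substituting the known values and solving for h(7):
  -2·h(7) = -72
  h(7) = 36.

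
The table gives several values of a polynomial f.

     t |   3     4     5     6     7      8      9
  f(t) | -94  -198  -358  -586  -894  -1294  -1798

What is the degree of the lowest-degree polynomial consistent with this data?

3

Forward differences of the values at t = 3, 4, 5, 6, 7, 8, 9:
  f  : -94  -198  -358  -586  -894  -1294  -1798
  Δ  : -104  -160  -228  -308  -400  -504
  Δ^2: -56  -68  -80  -92  -104
  Δ^3: -12  -12  -12  -12
  Δ^4: 0  0  0
  Δ^5: 0  0
  Δ^6: 0
The third differences are constant (-12) and nonzero, while all higher differences vanish, so the minimal degree is 3.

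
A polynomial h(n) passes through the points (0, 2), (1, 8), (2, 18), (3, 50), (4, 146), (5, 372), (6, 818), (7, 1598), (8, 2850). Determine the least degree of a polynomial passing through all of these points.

Forward differences of the values at n = 0, 1, 2, 3, 4, 5, 6, 7, 8:
  h  : 2  8  18  50  146  372  818  1598  2850
  Δ  : 6  10  32  96  226  446  780  1252
  Δ^2: 4  22  64  130  220  334  472
  Δ^3: 18  42  66  90  114  138
  Δ^4: 24  24  24  24  24
  Δ^5: 0  0  0  0
  Δ^6: 0  0  0
  Δ^7: 0  0
  Δ^8: 0
The fourth differences are constant (24) and nonzero, while all higher differences vanish, so the minimal degree is 4.

4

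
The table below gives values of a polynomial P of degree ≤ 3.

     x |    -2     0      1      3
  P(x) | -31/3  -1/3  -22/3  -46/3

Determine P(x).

Using the Lagrange interpolation formula with nodes -2, 0, 1, 3:
  L_0(x) = x(x - 1)(x - 3) / -30
  L_1(x) = (x + 2)(x - 1)(x - 3) / 6
  L_2(x) = (x + 2)x(x - 3) / -6
  L_3(x) = (x + 2)x(x - 1) / 30
Then P(x) = -31/3·L_0(x) - 1/3·L_1(x) - 22/3·L_2(x) - 46/3·L_3(x).
Expanding and collecting terms gives P(x) = x³ - 3x² - 5x - 1/3.
Check: P(0) = -1/3. ✓

P(x) = x^3 - 3x^2 - 5x - 1/3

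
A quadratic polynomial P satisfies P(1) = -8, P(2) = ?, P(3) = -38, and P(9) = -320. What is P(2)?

The 3 known points determine the degree-2 polynomial uniquely.
Write P(u) = au^2 + bu + c. Substituting each data point gives a linear system:
  a + b + c = -8
  9a + 3b + c = -38
  81a + 9b + c = -320
Solving the system yields a = -4, b = 1, c = -5.
So P(u) = -4u^2 + u - 5.
Then P(2) = -19.

-19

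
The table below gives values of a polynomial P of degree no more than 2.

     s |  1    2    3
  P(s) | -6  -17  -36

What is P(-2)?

Write P(s) = as^2 + bs + c. Substituting each data point gives a linear system:
  a + b + c = -6
  4a + 2b + c = -17
  9a + 3b + c = -36
Solving the system yields a = -4, b = 1, c = -3.
So P(s) = -4s² + s - 3.
Then P(-2) = -21.

-21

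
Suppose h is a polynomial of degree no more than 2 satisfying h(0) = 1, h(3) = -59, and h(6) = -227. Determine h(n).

Write h(n) = an^2 + bn + c. Substituting each data point gives a linear system:
  c = 1
  9a + 3b + c = -59
  36a + 6b + c = -227
Solving the system yields a = -6, b = -2, c = 1.
So h(n) = -6n^2 - 2n + 1.
Check: h(3) = -59. ✓

h(n) = -6n^2 - 2n + 1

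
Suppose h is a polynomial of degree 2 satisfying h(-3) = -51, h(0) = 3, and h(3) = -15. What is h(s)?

h(s) = -4s^2 + 6s + 3

Write h(s) = as^2 + bs + c. Substituting each data point gives a linear system:
  9a - 3b + c = -51
  c = 3
  9a + 3b + c = -15
Solving the system yields a = -4, b = 6, c = 3.
So h(s) = -4s² + 6s + 3.
Check: h(0) = 3. ✓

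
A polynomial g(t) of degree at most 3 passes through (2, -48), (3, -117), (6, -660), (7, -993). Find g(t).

Write g(t) = at^3 + bt^2 + ct + d. Substituting each data point gives a linear system:
  8a + 4b + 2c + d = -48
  27a + 9b + 3c + d = -117
  216a + 36b + 6c + d = -660
  343a + 49b + 7c + d = -993
Solving the system yields a = -2, b = -6, c = -1, d = -6.
So g(t) = -2t^3 - 6t^2 - t - 6.
Check: g(2) = -48. ✓

g(t) = -2t^3 - 6t^2 - t - 6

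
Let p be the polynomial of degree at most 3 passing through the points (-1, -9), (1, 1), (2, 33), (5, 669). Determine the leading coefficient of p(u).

6

Write p(u) = au^3 + bu^2 + cu + d. Substituting each data point gives a linear system:
  -a + b - c + d = -9
  a + b + c + d = 1
  8a + 4b + 2c + d = 33
  125a + 25b + 5c + d = 669
Solving the system yields a = 6, b = -3, c = -1, d = -1.
So p(u) = 6u^3 - 3u^2 - u - 1.
The leading coefficient is 6.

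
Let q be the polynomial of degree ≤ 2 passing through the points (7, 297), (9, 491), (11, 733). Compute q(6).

218

Using the Lagrange interpolation formula with nodes 7, 9, 11:
  L_0(u) = (u - 9)(u - 11) / 8
  L_1(u) = (u - 7)(u - 11) / -4
  L_2(u) = (u - 7)(u - 9) / 8
Then q(u) = 297·L_0(u) + 491·L_1(u) + 733·L_2(u).
Expanding and collecting terms gives q(u) = 6u^2 + u - 4.
Evaluating at u = 6: q(6) = 218.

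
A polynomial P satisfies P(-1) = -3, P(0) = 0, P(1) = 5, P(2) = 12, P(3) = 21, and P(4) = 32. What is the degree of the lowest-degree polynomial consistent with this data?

2

Forward differences of the values at s = -1, 0, 1, 2, 3, 4:
  P  : -3  0  5  12  21  32
  Δ  : 3  5  7  9  11
  Δ^2: 2  2  2  2
  Δ^3: 0  0  0
  Δ^4: 0  0
  Δ^5: 0
The second differences are constant (2) and nonzero, while all higher differences vanish, so the minimal degree is 2.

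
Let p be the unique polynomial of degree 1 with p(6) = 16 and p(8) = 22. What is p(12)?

Write p(s) = as + b. Substituting each data point gives a linear system:
  6a + b = 16
  8a + b = 22
Solving the system yields a = 3, b = -2.
So p(s) = 3s - 2.
Then p(12) = 34.

34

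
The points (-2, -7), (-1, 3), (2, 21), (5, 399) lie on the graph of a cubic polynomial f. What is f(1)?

Write f(t) = at^3 + bt^2 + ct + d. Substituting each data point gives a linear system:
  -8a + 4b - 2c + d = -7
  -a + b - c + d = 3
  8a + 4b + 2c + d = 21
  125a + 25b + 5c + d = 399
Solving the system yields a = 3, b = 2, c = -5, d = -1.
So f(t) = 3t³ + 2t² - 5t - 1.
Then f(1) = -1.

-1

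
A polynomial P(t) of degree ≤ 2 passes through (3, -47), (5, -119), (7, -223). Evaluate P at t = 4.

Forward differences of the values at t = 3, 5, 7:
  P  : -47  -119  -223
  Δ  : -72  -104
  Δ^2: -32
The second differences are constant, confirming degree 2.
Interpolating (Newton forward form) and evaluating at t = 4 gives P(4) = -79.

-79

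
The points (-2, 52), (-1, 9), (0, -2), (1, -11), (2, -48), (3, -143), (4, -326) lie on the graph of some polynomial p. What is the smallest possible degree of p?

3

Forward differences of the values at n = -2, -1, 0, 1, 2, 3, 4:
  p  : 52  9  -2  -11  -48  -143  -326
  Δ  : -43  -11  -9  -37  -95  -183
  Δ^2: 32  2  -28  -58  -88
  Δ^3: -30  -30  -30  -30
  Δ^4: 0  0  0
  Δ^5: 0  0
  Δ^6: 0
The third differences are constant (-30) and nonzero, while all higher differences vanish, so the minimal degree is 3.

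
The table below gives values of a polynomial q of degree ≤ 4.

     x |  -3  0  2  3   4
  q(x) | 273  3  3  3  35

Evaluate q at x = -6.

Using the Lagrange interpolation formula with nodes -3, 0, 2, 3, 4:
  L_0(x) = x(x - 2)(x - 3)(x - 4) / 630
  L_1(x) = (x + 3)(x - 2)(x - 3)(x - 4) / -72
  L_2(x) = (x + 3)x(x - 3)(x - 4) / 20
  L_3(x) = (x + 3)x(x - 2)(x - 4) / -18
  L_4(x) = (x + 3)x(x - 2)(x - 3) / 56
Then q(x) = 273·L_0(x) + 3·L_1(x) + 3·L_2(x) + 3·L_3(x) + 35·L_4(x).
Expanding and collecting terms gives q(x) = x^4 - 5x^3 + 6x^2 + 3.
Evaluating at x = -6: q(-6) = 2595.

2595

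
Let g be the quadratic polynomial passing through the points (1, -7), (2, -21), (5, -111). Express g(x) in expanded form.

Write g(x) = ax^2 + bx + c. Substituting each data point gives a linear system:
  a + b + c = -7
  4a + 2b + c = -21
  25a + 5b + c = -111
Solving the system yields a = -4, b = -2, c = -1.
So g(x) = -4x^2 - 2x - 1.
Check: g(5) = -111. ✓

g(x) = -4x^2 - 2x - 1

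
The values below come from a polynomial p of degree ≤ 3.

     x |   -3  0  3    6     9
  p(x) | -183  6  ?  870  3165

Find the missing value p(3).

87

The 4 known points determine the degree-3 polynomial uniquely.
Write p(x) = ax^3 + bx^2 + cx + d. Substituting each data point gives a linear system:
  -27a + 9b - 3c + d = -183
  d = 6
  216a + 36b + 6c + d = 870
  729a + 81b + 9c + d = 3165
Solving the system yields a = 5, b = -6, c = 0, d = 6.
So p(x) = 5x^3 - 6x^2 + 6.
Then p(3) = 87.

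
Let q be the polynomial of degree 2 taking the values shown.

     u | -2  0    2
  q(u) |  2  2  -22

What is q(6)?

Write q(u) = au^2 + bu + c. Substituting each data point gives a linear system:
  4a - 2b + c = 2
  c = 2
  4a + 2b + c = -22
Solving the system yields a = -3, b = -6, c = 2.
So q(u) = -3u^2 - 6u + 2.
Then q(6) = -142.

-142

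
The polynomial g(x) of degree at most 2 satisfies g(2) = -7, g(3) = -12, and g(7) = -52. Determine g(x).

g(x) = -x^2 - 3

Using the Lagrange interpolation formula with nodes 2, 3, 7:
  L_0(x) = (x - 3)(x - 7) / 5
  L_1(x) = (x - 2)(x - 7) / -4
  L_2(x) = (x - 2)(x - 3) / 20
Then g(x) = -7·L_0(x) - 12·L_1(x) - 52·L_2(x).
Expanding and collecting terms gives g(x) = -x² - 3.
Check: g(2) = -7. ✓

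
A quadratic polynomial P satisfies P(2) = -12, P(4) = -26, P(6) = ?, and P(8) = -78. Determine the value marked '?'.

On equispaced nodes a degree-2 polynomial has vanishing third forward difference, so
  - P(2) + 3·P(4) - 3·P(6) + P(8) = 0.
Substituting the known values and solving for P(6):
  -3·P(6) = 144
  P(6) = -48.

-48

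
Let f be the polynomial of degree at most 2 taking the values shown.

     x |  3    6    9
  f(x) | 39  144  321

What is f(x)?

Write f(x) = ax^2 + bx + c. Substituting each data point gives a linear system:
  9a + 3b + c = 39
  36a + 6b + c = 144
  81a + 9b + c = 321
Solving the system yields a = 4, b = -1, c = 6.
So f(x) = 4x^2 - x + 6.
Check: f(9) = 321. ✓

f(x) = 4x^2 - x + 6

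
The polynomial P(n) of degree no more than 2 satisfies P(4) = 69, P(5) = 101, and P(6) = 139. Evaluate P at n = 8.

Using the Lagrange interpolation formula with nodes 4, 5, 6:
  L_0(n) = (n - 5)(n - 6) / 2
  L_1(n) = (n - 4)(n - 6) / -1
  L_2(n) = (n - 4)(n - 5) / 2
Then P(n) = 69·L_0(n) + 101·L_1(n) + 139·L_2(n).
Expanding and collecting terms gives P(n) = 3n^2 + 5n + 1.
Evaluating at n = 8: P(8) = 233.

233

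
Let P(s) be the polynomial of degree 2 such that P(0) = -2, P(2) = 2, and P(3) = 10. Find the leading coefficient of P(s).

Write P(s) = as^2 + bs + c. Substituting each data point gives a linear system:
  c = -2
  4a + 2b + c = 2
  9a + 3b + c = 10
Solving the system yields a = 2, b = -2, c = -2.
So P(s) = 2s² - 2s - 2.
The leading coefficient is 2.

2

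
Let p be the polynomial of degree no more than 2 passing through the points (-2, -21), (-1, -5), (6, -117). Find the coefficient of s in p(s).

4

Write p(s) = as^2 + bs + c. Substituting each data point gives a linear system:
  4a - 2b + c = -21
  a - b + c = -5
  36a + 6b + c = -117
Solving the system yields a = -4, b = 4, c = 3.
So p(s) = -4s² + 4s + 3.
The coefficient of s is 4.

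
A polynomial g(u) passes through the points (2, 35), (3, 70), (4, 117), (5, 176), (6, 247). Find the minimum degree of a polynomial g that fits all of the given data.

Forward differences of the values at u = 2, 3, 4, 5, 6:
  g  : 35  70  117  176  247
  Δ  : 35  47  59  71
  Δ^2: 12  12  12
  Δ^3: 0  0
  Δ^4: 0
The second differences are constant (12) and nonzero, while all higher differences vanish, so the minimal degree is 2.

2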